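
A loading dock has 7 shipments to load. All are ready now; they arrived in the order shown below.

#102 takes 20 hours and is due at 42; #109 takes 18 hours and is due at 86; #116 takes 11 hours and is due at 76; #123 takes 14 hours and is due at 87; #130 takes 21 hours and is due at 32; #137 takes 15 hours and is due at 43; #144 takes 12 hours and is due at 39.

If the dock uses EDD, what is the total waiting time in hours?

EDD (increasing due date): #130 #144 #102 #137 #116 #109 #123.
#130: waits 0, runs 0→21
#144: waits 21, runs 21→33
#102: waits 33, runs 33→53
#137: waits 53, runs 53→68
#116: waits 68, runs 68→79
#109: waits 79, runs 79→97
#123: waits 97, runs 97→111
Sum = 0+21+33+53+68+79+97 = 351.

351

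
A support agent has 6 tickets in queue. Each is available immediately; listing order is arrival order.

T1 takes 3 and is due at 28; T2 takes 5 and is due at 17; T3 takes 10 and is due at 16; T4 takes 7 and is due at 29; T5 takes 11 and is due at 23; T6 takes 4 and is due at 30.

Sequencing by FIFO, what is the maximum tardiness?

FIFO (arrival order): T1 T2 T3 T4 T5 T6.
T1: 0→3, due 28, tardiness 0
T2: 3→8, due 17, tardiness 0
T3: 8→18, due 16, tardiness 2
T4: 18→25, due 29, tardiness 0
T5: 25→36, due 23, tardiness 13
T6: 36→40, due 30, tardiness 10
Maximum = 13.

13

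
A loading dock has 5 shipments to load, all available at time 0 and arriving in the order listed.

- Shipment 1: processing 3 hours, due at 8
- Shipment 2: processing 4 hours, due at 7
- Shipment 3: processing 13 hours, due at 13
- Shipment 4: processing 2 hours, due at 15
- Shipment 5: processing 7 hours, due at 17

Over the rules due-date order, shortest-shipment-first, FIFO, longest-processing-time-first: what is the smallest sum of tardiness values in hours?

18

EDD (increasing due date): Shipment 2 Shipment 1 Shipment 3 Shipment 4 Shipment 5.
Shipment 2: 0→4, due 7, tardiness 0
Shipment 1: 4→7, due 8, tardiness 0
Shipment 3: 7→20, due 13, tardiness 7
Shipment 4: 20→22, due 15, tardiness 7
Shipment 5: 22→29, due 17, tardiness 12
Sum = 0+0+7+7+12 = 26.
SPT (increasing processing time): Shipment 4 Shipment 1 Shipment 2 Shipment 5 Shipment 3.
Shipment 4: 0→2, due 15, tardiness 0
Shipment 1: 2→5, due 8, tardiness 0
Shipment 2: 5→9, due 7, tardiness 2
Shipment 5: 9→16, due 17, tardiness 0
Shipment 3: 16→29, due 13, tardiness 16
Sum = 0+0+2+0+16 = 18.
FIFO (arrival order): Shipment 1 Shipment 2 Shipment 3 Shipment 4 Shipment 5.
Shipment 1: 0→3, due 8, tardiness 0
Shipment 2: 3→7, due 7, tardiness 0
Shipment 3: 7→20, due 13, tardiness 7
Shipment 4: 20→22, due 15, tardiness 7
Shipment 5: 22→29, due 17, tardiness 12
Sum = 0+0+7+7+12 = 26.
LPT (decreasing processing time): Shipment 3 Shipment 5 Shipment 2 Shipment 1 Shipment 4.
Shipment 3: 0→13, due 13, tardiness 0
Shipment 5: 13→20, due 17, tardiness 3
Shipment 2: 20→24, due 7, tardiness 17
Shipment 1: 24→27, due 8, tardiness 19
Shipment 4: 27→29, due 15, tardiness 14
Sum = 0+3+17+19+14 = 53.
EDD 26, SPT 18, FIFO 26, LPT 53 → minimum 18.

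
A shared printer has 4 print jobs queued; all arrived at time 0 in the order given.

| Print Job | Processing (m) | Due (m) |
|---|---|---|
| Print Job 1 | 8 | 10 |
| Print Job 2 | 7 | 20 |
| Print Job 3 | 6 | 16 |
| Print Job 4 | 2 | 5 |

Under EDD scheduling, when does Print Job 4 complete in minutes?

2

EDD (increasing due date): Print Job 4 Print Job 1 Print Job 3 Print Job 2.
Print Job 4: 0→2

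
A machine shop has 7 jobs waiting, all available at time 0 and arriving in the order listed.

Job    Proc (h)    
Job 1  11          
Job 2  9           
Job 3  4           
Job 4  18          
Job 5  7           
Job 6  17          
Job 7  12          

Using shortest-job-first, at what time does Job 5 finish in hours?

11

SPT (increasing processing time): Job 3 Job 5 Job 2 Job 1 Job 7 Job 6 Job 4.
Job 3: 0→4
Job 5: 4→11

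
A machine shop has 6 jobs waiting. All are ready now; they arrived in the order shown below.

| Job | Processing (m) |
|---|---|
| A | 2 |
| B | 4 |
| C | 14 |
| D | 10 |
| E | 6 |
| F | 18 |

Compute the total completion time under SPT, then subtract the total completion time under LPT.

SPT (increasing processing time): A B E D C F.
A: 0→2
B: 2→6
E: 6→12
D: 12→22
C: 22→36
F: 36→54
Sum = 2+6+12+22+36+54 = 132.
LPT (decreasing processing time): F C D E B A.
F: 0→18
C: 18→32
D: 32→42
E: 42→48
B: 48→52
A: 52→54
Sum = 18+32+42+48+52+54 = 246.
Difference = 132 − 246 = -114.

-114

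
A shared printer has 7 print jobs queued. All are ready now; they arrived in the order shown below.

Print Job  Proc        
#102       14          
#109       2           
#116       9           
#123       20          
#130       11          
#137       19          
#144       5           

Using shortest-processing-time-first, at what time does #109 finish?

SPT (increasing processing time): #109 #144 #116 #130 #102 #137 #123.
#109: 0→2

2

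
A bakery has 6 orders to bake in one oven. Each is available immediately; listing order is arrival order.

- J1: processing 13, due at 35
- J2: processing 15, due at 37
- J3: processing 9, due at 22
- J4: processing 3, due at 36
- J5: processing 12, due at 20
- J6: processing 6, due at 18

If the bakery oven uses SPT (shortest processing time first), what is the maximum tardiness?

21

SPT (increasing processing time): J4 J6 J3 J5 J1 J2.
J4: 0→3, due 36, tardiness 0
J6: 3→9, due 18, tardiness 0
J3: 9→18, due 22, tardiness 0
J5: 18→30, due 20, tardiness 10
J1: 30→43, due 35, tardiness 8
J2: 43→58, due 37, tardiness 21
Maximum = 21.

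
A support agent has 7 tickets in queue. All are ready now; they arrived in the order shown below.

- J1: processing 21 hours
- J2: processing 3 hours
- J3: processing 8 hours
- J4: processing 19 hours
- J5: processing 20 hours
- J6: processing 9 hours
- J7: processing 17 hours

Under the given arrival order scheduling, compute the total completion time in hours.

376

FIFO (arrival order): J1 J2 J3 J4 J5 J6 J7.
J1: 0→21
J2: 21→24
J3: 24→32
J4: 32→51
J5: 51→71
J6: 71→80
J7: 80→97
Sum = 21+24+32+51+71+80+97 = 376.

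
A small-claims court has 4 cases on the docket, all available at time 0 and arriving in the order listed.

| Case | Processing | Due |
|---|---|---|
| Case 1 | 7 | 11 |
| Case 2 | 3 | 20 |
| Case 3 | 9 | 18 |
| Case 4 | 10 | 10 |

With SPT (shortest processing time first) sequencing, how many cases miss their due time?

SPT (increasing processing time): Case 2 Case 1 Case 3 Case 4.
Case 2: 0→3, due 20, tardiness 0
Case 1: 3→10, due 11, tardiness 0
Case 3: 10→19, due 18, tardiness 1
Case 4: 19→29, due 10, tardiness 19
Late cases: 2.

2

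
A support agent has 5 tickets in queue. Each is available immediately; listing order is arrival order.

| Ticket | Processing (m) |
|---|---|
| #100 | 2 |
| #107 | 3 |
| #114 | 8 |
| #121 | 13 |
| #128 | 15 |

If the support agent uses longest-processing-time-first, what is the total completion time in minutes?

159

LPT (decreasing processing time): #128 #121 #114 #107 #100.
#128: 0→15
#121: 15→28
#114: 28→36
#107: 36→39
#100: 39→41
Sum = 15+28+36+39+41 = 159.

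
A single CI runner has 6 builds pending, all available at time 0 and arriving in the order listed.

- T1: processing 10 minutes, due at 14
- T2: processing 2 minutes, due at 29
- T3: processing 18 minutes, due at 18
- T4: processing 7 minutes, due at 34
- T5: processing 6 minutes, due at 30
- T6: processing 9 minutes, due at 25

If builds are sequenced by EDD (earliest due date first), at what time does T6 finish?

37

EDD (increasing due date): T1 T3 T6 T2 T5 T4.
T1: 0→10
T3: 10→28
T6: 28→37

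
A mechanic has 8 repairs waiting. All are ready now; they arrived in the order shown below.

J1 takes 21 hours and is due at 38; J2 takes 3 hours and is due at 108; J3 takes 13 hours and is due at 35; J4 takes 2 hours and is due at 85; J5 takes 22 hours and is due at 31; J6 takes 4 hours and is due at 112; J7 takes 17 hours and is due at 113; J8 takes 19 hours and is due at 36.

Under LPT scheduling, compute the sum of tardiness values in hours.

104

LPT (decreasing processing time): J5 J1 J8 J7 J3 J6 J2 J4.
J5: 0→22, due 31, tardiness 0
J1: 22→43, due 38, tardiness 5
J8: 43→62, due 36, tardiness 26
J7: 62→79, due 113, tardiness 0
J3: 79→92, due 35, tardiness 57
J6: 92→96, due 112, tardiness 0
J2: 96→99, due 108, tardiness 0
J4: 99→101, due 85, tardiness 16
Sum = 0+5+26+0+57+0+0+16 = 104.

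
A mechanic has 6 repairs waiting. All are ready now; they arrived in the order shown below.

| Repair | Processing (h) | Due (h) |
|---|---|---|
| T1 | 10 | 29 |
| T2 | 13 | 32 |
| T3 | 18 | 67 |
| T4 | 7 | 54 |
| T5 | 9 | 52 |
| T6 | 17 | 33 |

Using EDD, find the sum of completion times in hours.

EDD (increasing due date): T1 T2 T6 T5 T4 T3.
T1: 0→10
T2: 10→23
T6: 23→40
T5: 40→49
T4: 49→56
T3: 56→74
Sum = 10+23+40+49+56+74 = 252.

252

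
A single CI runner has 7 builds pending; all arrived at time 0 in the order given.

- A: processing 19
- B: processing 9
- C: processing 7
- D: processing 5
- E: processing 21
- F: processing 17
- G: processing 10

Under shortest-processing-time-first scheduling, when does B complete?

SPT (increasing processing time): D C B G F A E.
D: 0→5
C: 5→12
B: 12→21

21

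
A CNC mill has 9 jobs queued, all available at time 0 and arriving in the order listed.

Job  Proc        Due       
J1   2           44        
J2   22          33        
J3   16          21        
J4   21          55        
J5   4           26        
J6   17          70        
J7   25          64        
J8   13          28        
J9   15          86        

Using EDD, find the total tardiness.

201

EDD (increasing due date): J3 J5 J8 J2 J1 J4 J7 J6 J9.
J3: 0→16, due 21, tardiness 0
J5: 16→20, due 26, tardiness 0
J8: 20→33, due 28, tardiness 5
J2: 33→55, due 33, tardiness 22
J1: 55→57, due 44, tardiness 13
J4: 57→78, due 55, tardiness 23
J7: 78→103, due 64, tardiness 39
J6: 103→120, due 70, tardiness 50
J9: 120→135, due 86, tardiness 49
Sum = 0+0+5+22+13+23+39+50+49 = 201.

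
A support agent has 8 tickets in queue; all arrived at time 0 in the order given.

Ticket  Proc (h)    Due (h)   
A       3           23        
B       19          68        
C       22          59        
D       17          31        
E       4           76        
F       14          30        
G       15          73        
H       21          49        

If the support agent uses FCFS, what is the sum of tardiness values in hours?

FIFO (arrival order): A B C D E F G H.
A: 0→3, due 23, tardiness 0
B: 3→22, due 68, tardiness 0
C: 22→44, due 59, tardiness 0
D: 44→61, due 31, tardiness 30
E: 61→65, due 76, tardiness 0
F: 65→79, due 30, tardiness 49
G: 79→94, due 73, tardiness 21
H: 94→115, due 49, tardiness 66
Sum = 0+0+0+30+0+49+21+66 = 166.

166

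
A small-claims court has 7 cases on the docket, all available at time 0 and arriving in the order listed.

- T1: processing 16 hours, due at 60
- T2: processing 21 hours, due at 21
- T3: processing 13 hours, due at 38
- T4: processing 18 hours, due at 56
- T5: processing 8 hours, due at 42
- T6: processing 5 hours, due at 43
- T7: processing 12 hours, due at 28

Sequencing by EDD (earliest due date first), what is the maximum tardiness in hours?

33

EDD (increasing due date): T2 T7 T3 T5 T6 T4 T1.
T2: 0→21, due 21, tardiness 0
T7: 21→33, due 28, tardiness 5
T3: 33→46, due 38, tardiness 8
T5: 46→54, due 42, tardiness 12
T6: 54→59, due 43, tardiness 16
T4: 59→77, due 56, tardiness 21
T1: 77→93, due 60, tardiness 33
Maximum = 33.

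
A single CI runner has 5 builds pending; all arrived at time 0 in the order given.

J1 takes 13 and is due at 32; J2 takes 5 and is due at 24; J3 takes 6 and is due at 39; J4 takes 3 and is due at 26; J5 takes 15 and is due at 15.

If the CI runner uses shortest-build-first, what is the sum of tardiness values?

SPT (increasing processing time): J4 J2 J3 J1 J5.
J4: 0→3, due 26, tardiness 0
J2: 3→8, due 24, tardiness 0
J3: 8→14, due 39, tardiness 0
J1: 14→27, due 32, tardiness 0
J5: 27→42, due 15, tardiness 27
Sum = 0+0+0+0+27 = 27.

27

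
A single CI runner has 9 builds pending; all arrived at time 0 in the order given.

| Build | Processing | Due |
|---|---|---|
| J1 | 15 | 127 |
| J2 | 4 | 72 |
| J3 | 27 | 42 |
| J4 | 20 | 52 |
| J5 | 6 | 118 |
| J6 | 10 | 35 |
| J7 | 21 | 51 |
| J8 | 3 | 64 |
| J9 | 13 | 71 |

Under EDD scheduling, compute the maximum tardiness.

EDD (increasing due date): J6 J3 J7 J4 J8 J9 J2 J5 J1.
J6: 0→10, due 35, tardiness 0
J3: 10→37, due 42, tardiness 0
J7: 37→58, due 51, tardiness 7
J4: 58→78, due 52, tardiness 26
J8: 78→81, due 64, tardiness 17
J9: 81→94, due 71, tardiness 23
J2: 94→98, due 72, tardiness 26
J5: 98→104, due 118, tardiness 0
J1: 104→119, due 127, tardiness 0
Maximum = 26.

26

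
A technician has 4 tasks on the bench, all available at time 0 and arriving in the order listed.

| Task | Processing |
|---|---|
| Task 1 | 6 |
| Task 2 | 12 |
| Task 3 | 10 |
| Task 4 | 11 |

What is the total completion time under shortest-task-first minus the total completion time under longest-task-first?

-19

SPT (increasing processing time): Task 1 Task 3 Task 4 Task 2.
Task 1: 0→6
Task 3: 6→16
Task 4: 16→27
Task 2: 27→39
Sum = 6+16+27+39 = 88.
LPT (decreasing processing time): Task 2 Task 4 Task 3 Task 1.
Task 2: 0→12
Task 4: 12→23
Task 3: 23→33
Task 1: 33→39
Sum = 12+23+33+39 = 107.
Difference = 88 − 107 = -19.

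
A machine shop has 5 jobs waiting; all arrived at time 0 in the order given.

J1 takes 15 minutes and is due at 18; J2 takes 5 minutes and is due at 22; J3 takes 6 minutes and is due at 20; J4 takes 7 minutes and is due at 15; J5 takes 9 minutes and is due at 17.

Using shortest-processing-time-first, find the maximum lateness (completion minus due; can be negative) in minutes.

24

SPT (increasing processing time): J2 J3 J4 J5 J1.
J2: 0→5, due 22, lateness -17
J3: 5→11, due 20, lateness -9
J4: 11→18, due 15, lateness 3
J5: 18→27, due 17, lateness 10
J1: 27→42, due 18, lateness 24
Maximum = 24.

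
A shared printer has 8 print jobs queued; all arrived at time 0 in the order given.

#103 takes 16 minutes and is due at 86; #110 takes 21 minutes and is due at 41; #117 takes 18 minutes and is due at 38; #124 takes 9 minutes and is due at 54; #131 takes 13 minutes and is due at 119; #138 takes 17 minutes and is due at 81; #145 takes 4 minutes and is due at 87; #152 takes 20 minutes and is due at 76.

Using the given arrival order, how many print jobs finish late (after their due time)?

FIFO (arrival order): #103 #110 #117 #124 #131 #138 #145 #152.
#103: 0→16, due 86, tardiness 0
#110: 16→37, due 41, tardiness 0
#117: 37→55, due 38, tardiness 17
#124: 55→64, due 54, tardiness 10
#131: 64→77, due 119, tardiness 0
#138: 77→94, due 81, tardiness 13
#145: 94→98, due 87, tardiness 11
#152: 98→118, due 76, tardiness 42
Late print jobs: 5.

5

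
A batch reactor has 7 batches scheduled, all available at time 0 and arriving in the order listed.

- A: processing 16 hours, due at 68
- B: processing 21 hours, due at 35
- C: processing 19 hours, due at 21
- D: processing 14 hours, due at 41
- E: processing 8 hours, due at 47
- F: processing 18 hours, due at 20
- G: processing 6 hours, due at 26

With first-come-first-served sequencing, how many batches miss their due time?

6

FIFO (arrival order): A B C D E F G.
A: 0→16, due 68, tardiness 0
B: 16→37, due 35, tardiness 2
C: 37→56, due 21, tardiness 35
D: 56→70, due 41, tardiness 29
E: 70→78, due 47, tardiness 31
F: 78→96, due 20, tardiness 76
G: 96→102, due 26, tardiness 76
Late batches: 6.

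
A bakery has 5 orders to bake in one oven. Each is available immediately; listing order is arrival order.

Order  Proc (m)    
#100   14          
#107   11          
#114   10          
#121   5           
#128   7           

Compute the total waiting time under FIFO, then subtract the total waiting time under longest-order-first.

-2

FIFO (arrival order): #100 #107 #114 #121 #128.
#100: waits 0, runs 0→14
#107: waits 14, runs 14→25
#114: waits 25, runs 25→35
#121: waits 35, runs 35→40
#128: waits 40, runs 40→47
Sum = 0+14+25+35+40 = 114.
LPT (decreasing processing time): #100 #107 #114 #128 #121.
#100: waits 0, runs 0→14
#107: waits 14, runs 14→25
#114: waits 25, runs 25→35
#128: waits 35, runs 35→42
#121: waits 42, runs 42→47
Sum = 0+14+25+35+42 = 116.
Difference = 114 − 116 = -2.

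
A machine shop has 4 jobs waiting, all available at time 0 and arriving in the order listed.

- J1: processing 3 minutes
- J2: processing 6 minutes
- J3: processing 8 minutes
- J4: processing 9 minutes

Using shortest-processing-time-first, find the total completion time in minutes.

SPT (increasing processing time): J1 J2 J3 J4.
J1: 0→3
J2: 3→9
J3: 9→17
J4: 17→26
Sum = 3+9+17+26 = 55.

55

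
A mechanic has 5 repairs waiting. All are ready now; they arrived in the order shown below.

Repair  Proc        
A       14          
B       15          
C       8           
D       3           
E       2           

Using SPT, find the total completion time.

SPT (increasing processing time): E D C A B.
E: 0→2
D: 2→5
C: 5→13
A: 13→27
B: 27→42
Sum = 2+5+13+27+42 = 89.

89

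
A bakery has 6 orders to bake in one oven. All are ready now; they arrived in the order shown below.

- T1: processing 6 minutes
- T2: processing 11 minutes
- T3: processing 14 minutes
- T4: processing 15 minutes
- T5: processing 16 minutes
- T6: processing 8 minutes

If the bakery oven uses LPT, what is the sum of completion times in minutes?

LPT (decreasing processing time): T5 T4 T3 T2 T6 T1.
T5: 0→16
T4: 16→31
T3: 31→45
T2: 45→56
T6: 56→64
T1: 64→70
Sum = 16+31+45+56+64+70 = 282.

282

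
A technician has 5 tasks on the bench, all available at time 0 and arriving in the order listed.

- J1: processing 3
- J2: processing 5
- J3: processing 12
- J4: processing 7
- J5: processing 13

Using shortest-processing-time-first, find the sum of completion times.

SPT (increasing processing time): J1 J2 J4 J3 J5.
J1: 0→3
J2: 3→8
J4: 8→15
J3: 15→27
J5: 27→40
Sum = 3+8+15+27+40 = 93.

93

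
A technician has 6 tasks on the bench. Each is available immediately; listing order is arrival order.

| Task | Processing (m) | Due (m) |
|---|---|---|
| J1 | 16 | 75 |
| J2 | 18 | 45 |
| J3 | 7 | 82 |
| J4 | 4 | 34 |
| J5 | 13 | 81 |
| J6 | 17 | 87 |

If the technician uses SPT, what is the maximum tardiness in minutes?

30

SPT (increasing processing time): J4 J3 J5 J1 J6 J2.
J4: 0→4, due 34, tardiness 0
J3: 4→11, due 82, tardiness 0
J5: 11→24, due 81, tardiness 0
J1: 24→40, due 75, tardiness 0
J6: 40→57, due 87, tardiness 0
J2: 57→75, due 45, tardiness 30
Maximum = 30.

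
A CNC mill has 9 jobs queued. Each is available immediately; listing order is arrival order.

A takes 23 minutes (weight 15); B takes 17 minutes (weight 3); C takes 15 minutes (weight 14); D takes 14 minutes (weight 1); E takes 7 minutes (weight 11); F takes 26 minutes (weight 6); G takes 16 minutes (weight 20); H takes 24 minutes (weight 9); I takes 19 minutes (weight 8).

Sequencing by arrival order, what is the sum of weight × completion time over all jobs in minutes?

FIFO (arrival order): A B C D E F G H I.
A: finishes 23, weight 15, w·C = 345
B: finishes 40, weight 3, w·C = 120
C: finishes 55, weight 14, w·C = 770
D: finishes 69, weight 1, w·C = 69
E: finishes 76, weight 11, w·C = 836
F: finishes 102, weight 6, w·C = 612
G: finishes 118, weight 20, w·C = 2360
H: finishes 142, weight 9, w·C = 1278
I: finishes 161, weight 8, w·C = 1288
Sum = 345+120+770+69+836+612+2360+1278+1288 = 7678.

7678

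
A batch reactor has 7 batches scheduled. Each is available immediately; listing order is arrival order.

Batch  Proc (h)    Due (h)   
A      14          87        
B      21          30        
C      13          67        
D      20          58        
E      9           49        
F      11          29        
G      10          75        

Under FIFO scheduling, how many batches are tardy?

5

FIFO (arrival order): A B C D E F G.
A: 0→14, due 87, tardiness 0
B: 14→35, due 30, tardiness 5
C: 35→48, due 67, tardiness 0
D: 48→68, due 58, tardiness 10
E: 68→77, due 49, tardiness 28
F: 77→88, due 29, tardiness 59
G: 88→98, due 75, tardiness 23
Late batches: 5.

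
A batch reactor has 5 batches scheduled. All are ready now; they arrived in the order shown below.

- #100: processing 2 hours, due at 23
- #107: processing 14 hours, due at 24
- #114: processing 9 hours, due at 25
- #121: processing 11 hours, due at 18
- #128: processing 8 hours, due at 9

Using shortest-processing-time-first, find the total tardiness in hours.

SPT (increasing processing time): #100 #128 #114 #121 #107.
#100: 0→2, due 23, tardiness 0
#128: 2→10, due 9, tardiness 1
#114: 10→19, due 25, tardiness 0
#121: 19→30, due 18, tardiness 12
#107: 30→44, due 24, tardiness 20
Sum = 0+1+0+12+20 = 33.

33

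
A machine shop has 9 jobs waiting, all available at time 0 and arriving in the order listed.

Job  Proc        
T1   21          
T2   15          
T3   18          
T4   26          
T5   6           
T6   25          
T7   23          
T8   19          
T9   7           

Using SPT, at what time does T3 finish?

SPT (increasing processing time): T5 T9 T2 T3 T8 T1 T7 T6 T4.
T5: 0→6
T9: 6→13
T2: 13→28
T3: 28→46

46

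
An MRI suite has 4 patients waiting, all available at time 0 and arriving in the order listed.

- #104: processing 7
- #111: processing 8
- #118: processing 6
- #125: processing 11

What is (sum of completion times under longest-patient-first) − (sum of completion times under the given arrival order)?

13

LPT (decreasing processing time): #125 #111 #104 #118.
#125: 0→11
#111: 11→19
#104: 19→26
#118: 26→32
Sum = 11+19+26+32 = 88.
FIFO (arrival order): #104 #111 #118 #125.
#104: 0→7
#111: 7→15
#118: 15→21
#125: 21→32
Sum = 7+15+21+32 = 75.
Difference = 88 − 75 = 13.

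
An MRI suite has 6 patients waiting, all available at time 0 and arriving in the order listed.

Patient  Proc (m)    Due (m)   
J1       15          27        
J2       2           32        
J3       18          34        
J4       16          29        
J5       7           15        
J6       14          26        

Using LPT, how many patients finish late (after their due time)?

LPT (decreasing processing time): J3 J4 J1 J6 J5 J2.
J3: 0→18, due 34, tardiness 0
J4: 18→34, due 29, tardiness 5
J1: 34→49, due 27, tardiness 22
J6: 49→63, due 26, tardiness 37
J5: 63→70, due 15, tardiness 55
J2: 70→72, due 32, tardiness 40
Late patients: 5.

5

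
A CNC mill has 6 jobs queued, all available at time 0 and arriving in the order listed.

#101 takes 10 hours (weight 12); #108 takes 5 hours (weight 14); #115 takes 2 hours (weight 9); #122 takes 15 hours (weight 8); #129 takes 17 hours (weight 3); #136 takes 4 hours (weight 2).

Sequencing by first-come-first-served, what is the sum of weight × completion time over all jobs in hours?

FIFO (arrival order): #101 #108 #115 #122 #129 #136.
#101: finishes 10, weight 12, w·C = 120
#108: finishes 15, weight 14, w·C = 210
#115: finishes 17, weight 9, w·C = 153
#122: finishes 32, weight 8, w·C = 256
#129: finishes 49, weight 3, w·C = 147
#136: finishes 53, weight 2, w·C = 106
Sum = 120+210+153+256+147+106 = 992.

992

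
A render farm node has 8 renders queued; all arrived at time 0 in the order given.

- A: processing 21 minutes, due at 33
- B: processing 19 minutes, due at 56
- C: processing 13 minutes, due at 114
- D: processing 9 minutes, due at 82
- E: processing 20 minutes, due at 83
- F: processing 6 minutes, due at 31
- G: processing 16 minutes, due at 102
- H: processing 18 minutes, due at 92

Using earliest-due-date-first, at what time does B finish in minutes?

46

EDD (increasing due date): F A B D E H G C.
F: 0→6
A: 6→27
B: 27→46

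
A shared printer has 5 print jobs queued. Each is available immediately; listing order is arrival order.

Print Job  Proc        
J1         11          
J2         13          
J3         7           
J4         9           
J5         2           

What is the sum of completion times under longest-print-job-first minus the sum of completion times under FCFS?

4

LPT (decreasing processing time): J2 J1 J4 J3 J5.
J2: 0→13
J1: 13→24
J4: 24→33
J3: 33→40
J5: 40→42
Sum = 13+24+33+40+42 = 152.
FIFO (arrival order): J1 J2 J3 J4 J5.
J1: 0→11
J2: 11→24
J3: 24→31
J4: 31→40
J5: 40→42
Sum = 11+24+31+40+42 = 148.
Difference = 152 − 148 = 4.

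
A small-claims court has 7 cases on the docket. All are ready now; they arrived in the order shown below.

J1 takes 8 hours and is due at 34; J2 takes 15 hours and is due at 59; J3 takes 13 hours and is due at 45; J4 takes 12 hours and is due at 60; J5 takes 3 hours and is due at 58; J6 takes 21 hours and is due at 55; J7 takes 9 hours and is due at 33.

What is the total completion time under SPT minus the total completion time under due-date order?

-59

SPT (increasing processing time): J5 J1 J7 J4 J3 J2 J6.
J5: 0→3
J1: 3→11
J7: 11→20
J4: 20→32
J3: 32→45
J2: 45→60
J6: 60→81
Sum = 3+11+20+32+45+60+81 = 252.
EDD (increasing due date): J7 J1 J3 J6 J5 J2 J4.
J7: 0→9
J1: 9→17
J3: 17→30
J6: 30→51
J5: 51→54
J2: 54→69
J4: 69→81
Sum = 9+17+30+51+54+69+81 = 311.
Difference = 252 − 311 = -59.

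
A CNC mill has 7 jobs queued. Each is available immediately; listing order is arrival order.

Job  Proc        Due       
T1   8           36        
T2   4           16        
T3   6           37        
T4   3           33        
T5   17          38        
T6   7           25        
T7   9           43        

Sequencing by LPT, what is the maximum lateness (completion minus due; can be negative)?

35

LPT (decreasing processing time): T5 T7 T1 T6 T3 T2 T4.
T5: 0→17, due 38, lateness -21
T7: 17→26, due 43, lateness -17
T1: 26→34, due 36, lateness -2
T6: 34→41, due 25, lateness 16
T3: 41→47, due 37, lateness 10
T2: 47→51, due 16, lateness 35
T4: 51→54, due 33, lateness 21
Maximum = 35.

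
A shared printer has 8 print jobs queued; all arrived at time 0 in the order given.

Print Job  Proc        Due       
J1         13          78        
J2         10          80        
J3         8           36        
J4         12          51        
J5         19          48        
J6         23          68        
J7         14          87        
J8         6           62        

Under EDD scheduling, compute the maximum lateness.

EDD (increasing due date): J3 J5 J4 J8 J6 J1 J2 J7.
J3: 0→8, due 36, lateness -28
J5: 8→27, due 48, lateness -21
J4: 27→39, due 51, lateness -12
J8: 39→45, due 62, lateness -17
J6: 45→68, due 68, lateness 0
J1: 68→81, due 78, lateness 3
J2: 81→91, due 80, lateness 11
J7: 91→105, due 87, lateness 18
Maximum = 18.

18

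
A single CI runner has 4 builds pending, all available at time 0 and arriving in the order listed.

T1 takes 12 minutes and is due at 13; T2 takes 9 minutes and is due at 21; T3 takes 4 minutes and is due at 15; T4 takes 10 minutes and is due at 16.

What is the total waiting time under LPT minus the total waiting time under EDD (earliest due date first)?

LPT (decreasing processing time): T1 T4 T2 T3.
T1: waits 0, runs 0→12
T4: waits 12, runs 12→22
T2: waits 22, runs 22→31
T3: waits 31, runs 31→35
Sum = 0+12+22+31 = 65.
EDD (increasing due date): T1 T3 T4 T2.
T1: waits 0, runs 0→12
T3: waits 12, runs 12→16
T4: waits 16, runs 16→26
T2: waits 26, runs 26→35
Sum = 0+12+16+26 = 54.
Difference = 65 − 54 = 11.

11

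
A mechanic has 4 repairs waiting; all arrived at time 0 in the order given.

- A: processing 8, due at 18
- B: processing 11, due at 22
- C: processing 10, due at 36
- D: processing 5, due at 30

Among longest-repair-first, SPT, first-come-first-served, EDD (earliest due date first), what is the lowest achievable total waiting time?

LPT (decreasing processing time): B C A D.
B: waits 0, runs 0→11
C: waits 11, runs 11→21
A: waits 21, runs 21→29
D: waits 29, runs 29→34
Sum = 0+11+21+29 = 61.
SPT (increasing processing time): D A C B.
D: waits 0, runs 0→5
A: waits 5, runs 5→13
C: waits 13, runs 13→23
B: waits 23, runs 23→34
Sum = 0+5+13+23 = 41.
FIFO (arrival order): A B C D.
A: waits 0, runs 0→8
B: waits 8, runs 8→19
C: waits 19, runs 19→29
D: waits 29, runs 29→34
Sum = 0+8+19+29 = 56.
EDD (increasing due date): A B D C.
A: waits 0, runs 0→8
B: waits 8, runs 8→19
D: waits 19, runs 19→24
C: waits 24, runs 24→34
Sum = 0+8+19+24 = 51.
LPT 61, SPT 41, FIFO 56, EDD 51 → minimum 41.

41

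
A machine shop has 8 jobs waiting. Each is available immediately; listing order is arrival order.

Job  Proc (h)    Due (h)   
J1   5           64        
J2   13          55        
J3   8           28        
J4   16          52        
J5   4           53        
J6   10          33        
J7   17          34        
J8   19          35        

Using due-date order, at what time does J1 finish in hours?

EDD (increasing due date): J3 J6 J7 J8 J4 J5 J2 J1.
J3: 0→8
J6: 8→18
J7: 18→35
J8: 35→54
J4: 54→70
J5: 70→74
J2: 74→87
J1: 87→92

92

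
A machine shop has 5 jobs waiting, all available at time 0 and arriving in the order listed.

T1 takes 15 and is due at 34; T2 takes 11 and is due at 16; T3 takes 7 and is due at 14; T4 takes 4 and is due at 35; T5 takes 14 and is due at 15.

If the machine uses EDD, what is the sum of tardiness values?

51

EDD (increasing due date): T3 T5 T2 T1 T4.
T3: 0→7, due 14, tardiness 0
T5: 7→21, due 15, tardiness 6
T2: 21→32, due 16, tardiness 16
T1: 32→47, due 34, tardiness 13
T4: 47→51, due 35, tardiness 16
Sum = 0+6+16+13+16 = 51.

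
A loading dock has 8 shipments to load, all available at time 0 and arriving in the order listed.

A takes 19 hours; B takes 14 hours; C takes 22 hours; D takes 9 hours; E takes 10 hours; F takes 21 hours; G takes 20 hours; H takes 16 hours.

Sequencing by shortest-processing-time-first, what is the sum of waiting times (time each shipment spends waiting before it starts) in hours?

SPT (increasing processing time): D E B H A G F C.
D: waits 0, runs 0→9
E: waits 9, runs 9→19
B: waits 19, runs 19→33
H: waits 33, runs 33→49
A: waits 49, runs 49→68
G: waits 68, runs 68→88
F: waits 88, runs 88→109
C: waits 109, runs 109→131
Sum = 0+9+19+33+49+68+88+109 = 375.

375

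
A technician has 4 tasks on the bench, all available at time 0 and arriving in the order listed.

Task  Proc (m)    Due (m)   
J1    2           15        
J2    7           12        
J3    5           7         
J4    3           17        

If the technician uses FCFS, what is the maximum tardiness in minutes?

7

FIFO (arrival order): J1 J2 J3 J4.
J1: 0→2, due 15, tardiness 0
J2: 2→9, due 12, tardiness 0
J3: 9→14, due 7, tardiness 7
J4: 14→17, due 17, tardiness 0
Maximum = 7.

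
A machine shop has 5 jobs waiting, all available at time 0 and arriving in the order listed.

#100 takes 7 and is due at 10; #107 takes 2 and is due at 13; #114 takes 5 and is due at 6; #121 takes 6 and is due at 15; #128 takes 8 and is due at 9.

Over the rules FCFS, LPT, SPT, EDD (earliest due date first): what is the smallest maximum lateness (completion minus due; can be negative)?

FIFO (arrival order): #100 #107 #114 #121 #128.
#100: 0→7, due 10, lateness -3
#107: 7→9, due 13, lateness -4
#114: 9→14, due 6, lateness 8
#121: 14→20, due 15, lateness 5
#128: 20→28, due 9, lateness 19
Maximum = 19.
LPT (decreasing processing time): #128 #100 #121 #114 #107.
#128: 0→8, due 9, lateness -1
#100: 8→15, due 10, lateness 5
#121: 15→21, due 15, lateness 6
#114: 21→26, due 6, lateness 20
#107: 26→28, due 13, lateness 15
Maximum = 20.
SPT (increasing processing time): #107 #114 #121 #100 #128.
#107: 0→2, due 13, lateness -11
#114: 2→7, due 6, lateness 1
#121: 7→13, due 15, lateness -2
#100: 13→20, due 10, lateness 10
#128: 20→28, due 9, lateness 19
Maximum = 19.
EDD (increasing due date): #114 #128 #100 #107 #121.
#114: 0→5, due 6, lateness -1
#128: 5→13, due 9, lateness 4
#100: 13→20, due 10, lateness 10
#107: 20→22, due 13, lateness 9
#121: 22→28, due 15, lateness 13
Maximum = 13.
FIFO 19, LPT 20, SPT 19, EDD 13 → minimum 13.

13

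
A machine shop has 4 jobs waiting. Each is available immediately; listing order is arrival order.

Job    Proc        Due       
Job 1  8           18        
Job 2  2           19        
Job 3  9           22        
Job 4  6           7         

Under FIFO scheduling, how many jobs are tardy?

FIFO (arrival order): Job 1 Job 2 Job 3 Job 4.
Job 1: 0→8, due 18, tardiness 0
Job 2: 8→10, due 19, tardiness 0
Job 3: 10→19, due 22, tardiness 0
Job 4: 19→25, due 7, tardiness 18
Late jobs: 1.

1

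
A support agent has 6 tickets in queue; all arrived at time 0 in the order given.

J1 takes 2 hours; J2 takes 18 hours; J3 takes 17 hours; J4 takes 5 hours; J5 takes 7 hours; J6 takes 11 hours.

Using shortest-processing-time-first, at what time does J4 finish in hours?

SPT (increasing processing time): J1 J4 J5 J6 J3 J2.
J1: 0→2
J4: 2→7

7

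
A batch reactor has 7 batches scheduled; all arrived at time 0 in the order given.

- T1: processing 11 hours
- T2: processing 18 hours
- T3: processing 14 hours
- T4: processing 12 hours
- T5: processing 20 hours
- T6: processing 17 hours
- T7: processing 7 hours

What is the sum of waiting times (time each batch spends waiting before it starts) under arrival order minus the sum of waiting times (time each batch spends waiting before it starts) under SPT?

FIFO (arrival order): T1 T2 T3 T4 T5 T6 T7.
T1: waits 0, runs 0→11
T2: waits 11, runs 11→29
T3: waits 29, runs 29→43
T4: waits 43, runs 43→55
T5: waits 55, runs 55→75
T6: waits 75, runs 75→92
T7: waits 92, runs 92→99
Sum = 0+11+29+43+55+75+92 = 305.
SPT (increasing processing time): T7 T1 T4 T3 T6 T2 T5.
T7: waits 0, runs 0→7
T1: waits 7, runs 7→18
T4: waits 18, runs 18→30
T3: waits 30, runs 30→44
T6: waits 44, runs 44→61
T2: waits 61, runs 61→79
T5: waits 79, runs 79→99
Sum = 0+7+18+30+44+61+79 = 239.
Difference = 305 − 239 = 66.

66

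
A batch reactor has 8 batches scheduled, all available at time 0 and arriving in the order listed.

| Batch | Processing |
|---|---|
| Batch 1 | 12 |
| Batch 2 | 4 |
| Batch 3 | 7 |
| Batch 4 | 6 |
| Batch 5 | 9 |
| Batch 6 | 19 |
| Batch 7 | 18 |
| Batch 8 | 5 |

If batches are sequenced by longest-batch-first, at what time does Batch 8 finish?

LPT (decreasing processing time): Batch 6 Batch 7 Batch 1 Batch 5 Batch 3 Batch 4 Batch 8 Batch 2.
Batch 6: 0→19
Batch 7: 19→37
Batch 1: 37→49
Batch 5: 49→58
Batch 3: 58→65
Batch 4: 65→71
Batch 8: 71→76

76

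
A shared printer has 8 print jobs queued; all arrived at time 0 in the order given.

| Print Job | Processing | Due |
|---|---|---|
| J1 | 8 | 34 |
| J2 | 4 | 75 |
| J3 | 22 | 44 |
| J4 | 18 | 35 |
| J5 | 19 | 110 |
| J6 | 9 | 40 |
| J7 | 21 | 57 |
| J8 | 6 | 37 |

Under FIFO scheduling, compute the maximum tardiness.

70

FIFO (arrival order): J1 J2 J3 J4 J5 J6 J7 J8.
J1: 0→8, due 34, tardiness 0
J2: 8→12, due 75, tardiness 0
J3: 12→34, due 44, tardiness 0
J4: 34→52, due 35, tardiness 17
J5: 52→71, due 110, tardiness 0
J6: 71→80, due 40, tardiness 40
J7: 80→101, due 57, tardiness 44
J8: 101→107, due 37, tardiness 70
Maximum = 70.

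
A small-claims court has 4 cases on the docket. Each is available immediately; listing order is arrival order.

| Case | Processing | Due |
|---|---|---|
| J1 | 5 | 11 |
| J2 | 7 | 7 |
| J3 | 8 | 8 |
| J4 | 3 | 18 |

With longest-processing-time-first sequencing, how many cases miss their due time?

3

LPT (decreasing processing time): J3 J2 J1 J4.
J3: 0→8, due 8, tardiness 0
J2: 8→15, due 7, tardiness 8
J1: 15→20, due 11, tardiness 9
J4: 20→23, due 18, tardiness 5
Late cases: 3.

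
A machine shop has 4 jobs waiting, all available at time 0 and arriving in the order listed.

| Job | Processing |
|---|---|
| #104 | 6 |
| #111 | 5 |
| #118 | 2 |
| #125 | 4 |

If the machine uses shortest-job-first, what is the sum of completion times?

36

SPT (increasing processing time): #118 #125 #111 #104.
#118: 0→2
#125: 2→6
#111: 6→11
#104: 11→17
Sum = 2+6+11+17 = 36.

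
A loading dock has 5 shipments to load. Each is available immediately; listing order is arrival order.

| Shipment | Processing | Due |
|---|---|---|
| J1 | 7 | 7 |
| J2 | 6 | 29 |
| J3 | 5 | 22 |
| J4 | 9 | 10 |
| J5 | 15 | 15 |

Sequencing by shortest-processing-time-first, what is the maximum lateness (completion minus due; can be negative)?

27

SPT (increasing processing time): J3 J2 J1 J4 J5.
J3: 0→5, due 22, lateness -17
J2: 5→11, due 29, lateness -18
J1: 11→18, due 7, lateness 11
J4: 18→27, due 10, lateness 17
J5: 27→42, due 15, lateness 27
Maximum = 27.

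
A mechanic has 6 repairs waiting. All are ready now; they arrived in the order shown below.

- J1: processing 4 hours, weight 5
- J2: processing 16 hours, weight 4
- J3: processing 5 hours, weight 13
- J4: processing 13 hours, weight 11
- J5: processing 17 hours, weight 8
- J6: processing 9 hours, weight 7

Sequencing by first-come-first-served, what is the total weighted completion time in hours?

FIFO (arrival order): J1 J2 J3 J4 J5 J6.
J1: finishes 4, weight 5, w·C = 20
J2: finishes 20, weight 4, w·C = 80
J3: finishes 25, weight 13, w·C = 325
J4: finishes 38, weight 11, w·C = 418
J5: finishes 55, weight 8, w·C = 440
J6: finishes 64, weight 7, w·C = 448
Sum = 20+80+325+418+440+448 = 1731.

1731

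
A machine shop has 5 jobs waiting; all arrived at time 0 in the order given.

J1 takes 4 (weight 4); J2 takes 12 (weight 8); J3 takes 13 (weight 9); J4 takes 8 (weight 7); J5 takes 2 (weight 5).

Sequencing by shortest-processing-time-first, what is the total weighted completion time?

SPT (increasing processing time): J5 J1 J4 J2 J3.
J5: finishes 2, weight 5, w·C = 10
J1: finishes 6, weight 4, w·C = 24
J4: finishes 14, weight 7, w·C = 98
J2: finishes 26, weight 8, w·C = 208
J3: finishes 39, weight 9, w·C = 351
Sum = 10+24+98+208+351 = 691.

691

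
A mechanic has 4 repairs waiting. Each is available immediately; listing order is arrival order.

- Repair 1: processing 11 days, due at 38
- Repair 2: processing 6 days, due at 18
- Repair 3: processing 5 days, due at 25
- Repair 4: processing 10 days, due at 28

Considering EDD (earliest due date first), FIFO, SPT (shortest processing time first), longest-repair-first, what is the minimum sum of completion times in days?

69

EDD (increasing due date): Repair 2 Repair 3 Repair 4 Repair 1.
Repair 2: 0→6
Repair 3: 6→11
Repair 4: 11→21
Repair 1: 21→32
Sum = 6+11+21+32 = 70.
FIFO (arrival order): Repair 1 Repair 2 Repair 3 Repair 4.
Repair 1: 0→11
Repair 2: 11→17
Repair 3: 17→22
Repair 4: 22→32
Sum = 11+17+22+32 = 82.
SPT (increasing processing time): Repair 3 Repair 2 Repair 4 Repair 1.
Repair 3: 0→5
Repair 2: 5→11
Repair 4: 11→21
Repair 1: 21→32
Sum = 5+11+21+32 = 69.
LPT (decreasing processing time): Repair 1 Repair 4 Repair 2 Repair 3.
Repair 1: 0→11
Repair 4: 11→21
Repair 2: 21→27
Repair 3: 27→32
Sum = 11+21+27+32 = 91.
EDD 70, FIFO 82, SPT 69, LPT 91 → minimum 69.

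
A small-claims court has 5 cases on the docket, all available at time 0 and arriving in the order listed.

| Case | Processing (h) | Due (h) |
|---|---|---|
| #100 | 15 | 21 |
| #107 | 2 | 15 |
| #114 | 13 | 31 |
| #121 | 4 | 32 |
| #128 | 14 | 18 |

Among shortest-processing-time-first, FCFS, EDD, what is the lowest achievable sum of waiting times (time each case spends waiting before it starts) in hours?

60

SPT (increasing processing time): #107 #121 #114 #128 #100.
#107: waits 0, runs 0→2
#121: waits 2, runs 2→6
#114: waits 6, runs 6→19
#128: waits 19, runs 19→33
#100: waits 33, runs 33→48
Sum = 0+2+6+19+33 = 60.
FIFO (arrival order): #100 #107 #114 #121 #128.
#100: waits 0, runs 0→15
#107: waits 15, runs 15→17
#114: waits 17, runs 17→30
#121: waits 30, runs 30→34
#128: waits 34, runs 34→48
Sum = 0+15+17+30+34 = 96.
EDD (increasing due date): #107 #128 #100 #114 #121.
#107: waits 0, runs 0→2
#128: waits 2, runs 2→16
#100: waits 16, runs 16→31
#114: waits 31, runs 31→44
#121: waits 44, runs 44→48
Sum = 0+2+16+31+44 = 93.
SPT 60, FIFO 96, EDD 93 → minimum 60.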